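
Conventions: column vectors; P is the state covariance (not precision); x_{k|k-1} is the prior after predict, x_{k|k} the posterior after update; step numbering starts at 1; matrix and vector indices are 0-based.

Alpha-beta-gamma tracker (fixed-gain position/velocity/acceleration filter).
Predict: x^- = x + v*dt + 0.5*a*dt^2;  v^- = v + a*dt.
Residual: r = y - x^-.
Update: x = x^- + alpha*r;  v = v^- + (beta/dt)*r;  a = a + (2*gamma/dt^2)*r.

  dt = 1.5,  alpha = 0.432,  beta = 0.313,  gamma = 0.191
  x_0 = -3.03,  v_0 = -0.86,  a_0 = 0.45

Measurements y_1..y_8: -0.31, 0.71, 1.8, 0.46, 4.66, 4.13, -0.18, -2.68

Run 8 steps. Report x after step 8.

step 1: x_pred=-3.8138  r=3.5038  x^+=-2.3001  v^+=0.5461  a^+=1.0449
step 2: x_pred=-0.3055  r=1.0155  x^+=0.1332  v^+=2.3253  a^+=1.2173
step 3: x_pred=4.9906  r=-3.1906  x^+=3.6123  v^+=3.4854  a^+=0.6756
step 4: x_pred=9.6004  r=-9.1404  x^+=5.6518  v^+=2.5915  a^+=-0.8763
step 5: x_pred=8.5532  r=-3.8932  x^+=6.8713  v^+=0.4647  a^+=-1.5372
step 6: x_pred=5.8390  r=-1.7090  x^+=5.1007  v^+=-2.1978  a^+=-1.8274
step 7: x_pred=-0.2517  r=0.0717  x^+=-0.2208  v^+=-4.9239  a^+=-1.8152
step 8: x_pred=-9.6487  r=6.9687  x^+=-6.6382  v^+=-6.1926  a^+=-0.6321

x_post = -6.6382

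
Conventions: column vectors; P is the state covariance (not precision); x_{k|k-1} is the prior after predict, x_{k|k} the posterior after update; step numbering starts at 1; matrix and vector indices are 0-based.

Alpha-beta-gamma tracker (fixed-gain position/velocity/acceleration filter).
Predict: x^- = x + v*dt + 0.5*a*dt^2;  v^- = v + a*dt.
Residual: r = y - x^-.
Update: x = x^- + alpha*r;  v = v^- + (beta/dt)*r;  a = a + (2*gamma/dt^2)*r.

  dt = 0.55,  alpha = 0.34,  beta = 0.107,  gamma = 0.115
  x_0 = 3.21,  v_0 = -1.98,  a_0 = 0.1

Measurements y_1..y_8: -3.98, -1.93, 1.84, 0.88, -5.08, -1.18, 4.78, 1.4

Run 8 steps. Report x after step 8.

step 1: x_pred=2.1361  r=-6.1161  x^+=0.0566  v^+=-3.1149  a^+=-4.5503
step 2: x_pred=-2.3448  r=0.4148  x^+=-2.2037  v^+=-5.5368  a^+=-4.2349
step 3: x_pred=-5.8895  r=7.7295  x^+=-3.2615  v^+=-6.3623  a^+=1.6421
step 4: x_pred=-6.5124  r=7.3924  x^+=-3.9990  v^+=-4.0210  a^+=7.2627
step 5: x_pred=-5.1120  r=0.0320  x^+=-5.1011  v^+=-0.0203  a^+=7.2871
step 6: x_pred=-4.0101  r=2.8301  x^+=-3.0479  v^+=4.5382  a^+=9.4389
step 7: x_pred=0.8758  r=3.9042  x^+=2.2032  v^+=10.4892  a^+=12.4074
step 8: x_pred=9.8489  r=-8.4489  x^+=6.9763  v^+=15.6695  a^+=5.9835

x_post = 6.9763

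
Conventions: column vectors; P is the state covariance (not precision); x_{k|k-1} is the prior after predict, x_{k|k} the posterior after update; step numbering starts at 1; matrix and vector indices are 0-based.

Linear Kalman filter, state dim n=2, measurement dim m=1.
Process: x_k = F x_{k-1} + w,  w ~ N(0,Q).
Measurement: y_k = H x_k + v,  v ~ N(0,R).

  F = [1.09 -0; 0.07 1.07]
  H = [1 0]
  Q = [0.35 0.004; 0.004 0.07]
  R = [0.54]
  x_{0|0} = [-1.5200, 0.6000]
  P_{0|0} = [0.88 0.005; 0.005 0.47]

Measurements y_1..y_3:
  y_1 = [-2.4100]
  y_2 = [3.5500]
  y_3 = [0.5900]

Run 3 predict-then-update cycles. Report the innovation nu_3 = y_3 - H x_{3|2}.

innov = [-0.6912]

step 1: x^-=[-1.6568, 0.5356]  P^-=[1.3955 0.0770; 0.0770 0.6132]  S=[1.9355]  K=[0.7210; 0.0398]  nu=[-0.7532]  x^+=[-2.1999, 0.5056]  P^+=[0.3893 0.0215; 0.0215 0.6101]
step 2: x^-=[-2.3978, 0.3871]  P^-=[0.8126 0.0588; 0.0588 0.7736]  S=[1.3526]  K=[0.6008; 0.0434]  nu=[5.9478]  x^+=[1.1754, 0.6454]  P^+=[0.3244 0.0235; 0.0235 0.7711]
step 3: x^-=[1.2812, 0.7729]  P^-=[0.7354 0.0561; 0.0561 0.9579]  S=[1.2754]  K=[0.5766; 0.0440]  nu=[-0.6912]  x^+=[0.8826, 0.7425]  P^+=[0.3114 0.0238; 0.0238 0.9554]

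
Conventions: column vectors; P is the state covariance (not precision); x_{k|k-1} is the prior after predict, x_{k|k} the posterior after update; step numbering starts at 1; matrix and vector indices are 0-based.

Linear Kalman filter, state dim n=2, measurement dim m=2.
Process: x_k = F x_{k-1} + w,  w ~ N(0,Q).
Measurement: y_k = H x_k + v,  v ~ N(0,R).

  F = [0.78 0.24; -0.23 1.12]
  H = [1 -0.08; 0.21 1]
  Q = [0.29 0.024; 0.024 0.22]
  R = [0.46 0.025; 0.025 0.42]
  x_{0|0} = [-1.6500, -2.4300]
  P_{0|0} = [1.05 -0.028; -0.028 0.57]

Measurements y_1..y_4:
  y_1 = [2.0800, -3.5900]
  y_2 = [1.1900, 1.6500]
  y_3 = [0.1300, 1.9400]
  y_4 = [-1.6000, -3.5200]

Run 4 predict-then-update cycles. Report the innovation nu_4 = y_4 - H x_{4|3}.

step 1: x^-=[-1.8702, -2.3421]  P^-=[0.9512 -0.0341; -0.0341 1.0050]  S=[1.4231 0.1109; 0.1109 1.4526]  K=[0.6654 0.0633; -0.1347 0.6972]  nu=[3.7628, -0.8552]  x^+=[0.5794, -3.4453]  P^+=[0.3060 -0.0210; -0.0210 0.2939]
step 2: x^-=[-0.3749, -3.9921]  P^-=[0.4852 0.0309; 0.0309 0.6157]  S=[0.9442 0.1080; 0.1080 1.0700]  K=[0.5029 0.0733; -0.0870 0.5902]  nu=[1.2456, 5.7208]  x^+=[0.6709, -0.7239]  P^+=[0.2327 -0.0055; -0.0055 0.2469]
step 3: x^-=[0.3496, -0.9651]  P^-=[0.4437 0.0441; 0.0441 0.5448]  S=[0.9002 0.1180; 0.1180 1.0029]  K=[0.4785 0.0806; -0.0729 0.5611]  nu=[-0.2968, 2.8317]  x^+=[0.4358, 0.6453]  P^+=[0.2220 -0.0008; -0.0008 0.2340]
step 4: x^-=[0.4948, 0.6225]  P^-=[0.4383 0.0464; 0.0464 0.5257]  S=[0.8942 0.1206; 0.1206 0.9845]  K=[0.4748 0.0824; -0.0696 0.5524]  nu=[-2.0450, -4.2464]  x^+=[-0.8263, -1.5808]  P^+=[0.2205 0.0002; 0.0002 0.2302]

innov = [-2.0450, -4.2464]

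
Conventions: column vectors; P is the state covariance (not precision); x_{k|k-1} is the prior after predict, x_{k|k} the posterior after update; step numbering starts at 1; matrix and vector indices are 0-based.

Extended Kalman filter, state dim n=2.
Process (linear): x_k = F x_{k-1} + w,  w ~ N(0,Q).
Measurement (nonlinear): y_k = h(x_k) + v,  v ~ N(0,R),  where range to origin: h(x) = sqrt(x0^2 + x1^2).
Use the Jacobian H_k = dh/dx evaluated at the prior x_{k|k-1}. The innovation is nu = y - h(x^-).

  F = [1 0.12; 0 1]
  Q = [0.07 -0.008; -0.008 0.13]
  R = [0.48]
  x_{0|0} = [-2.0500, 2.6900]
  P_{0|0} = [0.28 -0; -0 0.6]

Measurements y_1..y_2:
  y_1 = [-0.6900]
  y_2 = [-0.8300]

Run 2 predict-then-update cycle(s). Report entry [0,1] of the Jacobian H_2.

step 1: x^-=[-1.7272, 2.6900]  P^-=[0.3586 0.0640; 0.0640 0.7300]  H_jac=[-0.5403 0.8415]  S=[1.0434]  K=[-0.1341; 0.5556]  nu=[-3.8868]  x^+=[-1.2060, 0.5306]  P^+=[0.3399 0.1417; 0.1417 0.4079]
step 2: x^-=[-1.1423, 0.5306]  P^-=[0.4498 0.1827; 0.1827 0.5379]  H_jac=[-0.9069 0.4212]  S=[0.8058]  K=[-0.4107; 0.0756]  nu=[-2.0895]  x^+=[-0.2841, 0.3726]  P^+=[0.3138 0.2077; 0.2077 0.5333]

H_jac[0,1] = 0.4212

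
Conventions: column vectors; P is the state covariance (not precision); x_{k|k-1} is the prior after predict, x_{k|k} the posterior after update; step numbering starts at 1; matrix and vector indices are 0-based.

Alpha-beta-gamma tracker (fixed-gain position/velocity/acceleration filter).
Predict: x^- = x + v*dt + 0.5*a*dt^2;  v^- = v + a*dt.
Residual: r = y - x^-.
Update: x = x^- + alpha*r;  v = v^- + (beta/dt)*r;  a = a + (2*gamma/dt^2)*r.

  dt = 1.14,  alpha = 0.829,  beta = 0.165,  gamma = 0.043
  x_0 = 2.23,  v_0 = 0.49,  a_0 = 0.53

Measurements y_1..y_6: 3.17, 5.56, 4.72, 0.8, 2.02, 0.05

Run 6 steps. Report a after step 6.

step 1: x_pred=3.1330  r=0.0370  x^+=3.1637  v^+=1.0996  a^+=0.5324
step 2: x_pred=4.7632  r=0.7968  x^+=5.4237  v^+=1.8219  a^+=0.5852
step 3: x_pred=7.8809  r=-3.1609  x^+=5.2605  v^+=2.0315  a^+=0.3760
step 4: x_pred=7.8207  r=-7.0207  x^+=2.0005  v^+=1.4440  a^+=-0.0886
step 5: x_pred=3.5891  r=-1.5691  x^+=2.2883  v^+=1.1159  a^+=-0.1924
step 6: x_pred=3.4354  r=-3.3854  x^+=0.6289  v^+=0.4065  a^+=-0.4164

a_post = -0.4164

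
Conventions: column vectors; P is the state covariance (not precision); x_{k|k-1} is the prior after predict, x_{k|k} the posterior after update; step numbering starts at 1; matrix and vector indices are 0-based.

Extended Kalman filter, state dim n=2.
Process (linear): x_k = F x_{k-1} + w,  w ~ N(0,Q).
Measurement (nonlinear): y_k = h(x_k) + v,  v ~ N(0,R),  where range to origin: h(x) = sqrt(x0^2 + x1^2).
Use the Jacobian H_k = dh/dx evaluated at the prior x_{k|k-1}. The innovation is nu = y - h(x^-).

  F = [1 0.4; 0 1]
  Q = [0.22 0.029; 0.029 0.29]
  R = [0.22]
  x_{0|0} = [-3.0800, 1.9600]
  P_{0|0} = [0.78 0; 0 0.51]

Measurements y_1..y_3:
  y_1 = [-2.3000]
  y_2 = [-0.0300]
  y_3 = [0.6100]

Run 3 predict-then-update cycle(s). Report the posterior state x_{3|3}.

x_post = [-0.0444, -0.6298]

step 1: x^-=[-2.2960, 1.9600]  P^-=[1.0816 0.2330; 0.2330 0.8000]  H_jac=[-0.7606 0.6493]  S=[0.9528]  K=[-0.7046; 0.3592]  nu=[-5.3188]  x^+=[1.4517, 0.0497]  P^+=[0.6086 0.4741; 0.4741 0.6771]
step 2: x^-=[1.4716, 0.0497]  P^-=[1.3162 0.7740; 0.7740 0.9671]  H_jac=[0.9994 0.0338]  S=[1.5880]  K=[0.8448; 0.5077]  nu=[-1.5025]  x^+=[0.2023, -0.7130]  P^+=[0.1828 0.0929; 0.0929 0.5578]
step 3: x^-=[-0.0829, -0.7130]  P^-=[0.5664 0.3450; 0.3450 0.8478]  H_jac=[-0.1155 -0.9933]  S=[1.1432]  K=[-0.3570; -0.7715]  nu=[-0.1078]  x^+=[-0.0444, -0.6298]  P^+=[0.4207 0.0302; 0.0302 0.1674]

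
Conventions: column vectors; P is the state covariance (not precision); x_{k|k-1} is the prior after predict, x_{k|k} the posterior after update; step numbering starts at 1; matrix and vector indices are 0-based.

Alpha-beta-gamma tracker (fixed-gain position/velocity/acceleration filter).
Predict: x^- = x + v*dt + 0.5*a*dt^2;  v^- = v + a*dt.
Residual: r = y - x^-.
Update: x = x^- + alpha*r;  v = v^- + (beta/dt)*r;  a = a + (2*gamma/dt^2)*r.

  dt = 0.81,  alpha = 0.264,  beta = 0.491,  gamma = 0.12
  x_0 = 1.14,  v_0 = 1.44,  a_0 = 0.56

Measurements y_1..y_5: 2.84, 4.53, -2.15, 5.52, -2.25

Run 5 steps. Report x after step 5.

step 1: x_pred=2.4901  r=0.3499  x^+=2.5825  v^+=2.1057  a^+=0.6880
step 2: x_pred=4.5138  r=0.0162  x^+=4.5181  v^+=2.6728  a^+=0.6939
step 3: x_pred=6.9107  r=-9.0607  x^+=4.5187  v^+=-2.2575  a^+=-2.6205
step 4: x_pred=1.8305  r=3.6895  x^+=2.8045  v^+=-2.1435  a^+=-1.2708
step 5: x_pred=0.6513  r=-2.9013  x^+=-0.1146  v^+=-4.9316  a^+=-2.3321

x_post = -0.1146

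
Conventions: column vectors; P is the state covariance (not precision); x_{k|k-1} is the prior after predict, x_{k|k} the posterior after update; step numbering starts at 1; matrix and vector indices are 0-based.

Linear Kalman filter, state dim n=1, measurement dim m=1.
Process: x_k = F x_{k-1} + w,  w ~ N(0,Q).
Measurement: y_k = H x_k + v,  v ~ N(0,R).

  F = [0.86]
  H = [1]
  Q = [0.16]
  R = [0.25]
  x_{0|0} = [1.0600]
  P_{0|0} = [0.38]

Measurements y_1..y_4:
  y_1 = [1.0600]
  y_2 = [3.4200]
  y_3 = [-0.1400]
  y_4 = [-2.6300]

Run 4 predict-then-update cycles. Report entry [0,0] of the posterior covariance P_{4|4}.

P_post[0,0] = 0.1259

step 1: x^-=[0.9116]  P^-=[0.4410]  S=[0.6910]  K=[0.6382]  nu=[0.1484]  x^+=[1.0063]  P^+=[0.1596]
step 2: x^-=[0.8654]  P^-=[0.2780]  S=[0.5280]  K=[0.5265]  nu=[2.5546]  x^+=[2.2105]  P^+=[0.1316]
step 3: x^-=[1.9010]  P^-=[0.2574]  S=[0.5074]  K=[0.5072]  nu=[-2.0410]  x^+=[0.8657]  P^+=[0.1268]
step 4: x^-=[0.7445]  P^-=[0.2538]  S=[0.5038]  K=[0.5038]  nu=[-3.3745]  x^+=[-0.9554]  P^+=[0.1259]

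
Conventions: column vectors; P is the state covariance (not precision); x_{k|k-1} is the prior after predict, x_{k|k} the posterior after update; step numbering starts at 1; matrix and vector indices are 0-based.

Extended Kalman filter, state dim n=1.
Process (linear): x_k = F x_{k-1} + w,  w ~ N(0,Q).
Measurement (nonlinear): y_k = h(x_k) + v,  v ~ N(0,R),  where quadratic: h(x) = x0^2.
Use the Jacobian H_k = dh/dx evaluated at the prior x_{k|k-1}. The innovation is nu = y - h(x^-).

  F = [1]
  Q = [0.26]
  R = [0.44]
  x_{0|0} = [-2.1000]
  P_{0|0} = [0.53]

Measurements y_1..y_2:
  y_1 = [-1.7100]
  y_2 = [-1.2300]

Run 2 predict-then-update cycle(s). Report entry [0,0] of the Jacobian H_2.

H_jac[0,0] = -1.3749

step 1: x^-=[-2.1000]  P^-=[0.7900]  H_jac=[-4.2000]  S=[14.3756]  K=[-0.2308]  nu=[-6.1200]  x^+=[-0.6875]  P^+=[0.0242]
step 2: x^-=[-0.6875]  P^-=[0.2842]  H_jac=[-1.3749]  S=[0.9772]  K=[-0.3998]  nu=[-1.7026]  x^+=[-0.0067]  P^+=[0.1280]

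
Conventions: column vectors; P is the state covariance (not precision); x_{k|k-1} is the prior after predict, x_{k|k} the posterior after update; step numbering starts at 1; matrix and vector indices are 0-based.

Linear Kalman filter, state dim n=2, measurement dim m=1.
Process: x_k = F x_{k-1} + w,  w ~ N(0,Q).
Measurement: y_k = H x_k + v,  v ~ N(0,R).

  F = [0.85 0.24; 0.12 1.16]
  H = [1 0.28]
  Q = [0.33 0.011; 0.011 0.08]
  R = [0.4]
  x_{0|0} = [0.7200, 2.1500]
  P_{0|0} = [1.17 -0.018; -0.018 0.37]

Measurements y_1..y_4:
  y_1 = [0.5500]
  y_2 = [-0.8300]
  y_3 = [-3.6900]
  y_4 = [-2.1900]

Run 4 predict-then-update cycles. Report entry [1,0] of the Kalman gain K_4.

K[1,0] = 0.4512

step 1: x^-=[1.1280, 2.5804]  P^-=[1.1893 0.2151; 0.2151 0.5897]  S=[1.7560]  K=[0.7116; 0.2165]  nu=[-1.3005]  x^+=[0.2026, 2.2988]  P^+=[0.3002 -0.0555; -0.0555 0.5074]
step 2: x^-=[0.7239, 2.6909]  P^-=[0.5535 0.1266; 0.1266 0.7516]  S=[1.0833]  K=[0.5436; 0.3111]  nu=[-2.3074]  x^+=[-0.5305, 1.9730]  P^+=[0.2333 -0.0566; -0.0566 0.6468]
step 3: x^-=[0.0226, 2.2251]  P^-=[0.5127 0.1574; 0.1574 0.9379]  S=[1.0744]  K=[0.5182; 0.3909]  nu=[-4.3357]  x^+=[-2.2243, 0.5302]  P^+=[0.2242 -0.0603; -0.0603 0.7737]
step 4: x^-=[-1.7634, 0.3481]  P^-=[0.5119 0.1881; 0.1881 1.1075]  S=[1.1041]  K=[0.5114; 0.4512]  nu=[-0.5241]  x^+=[-2.0314, 0.1116]  P^+=[0.2232 -0.0667; -0.0667 0.8827]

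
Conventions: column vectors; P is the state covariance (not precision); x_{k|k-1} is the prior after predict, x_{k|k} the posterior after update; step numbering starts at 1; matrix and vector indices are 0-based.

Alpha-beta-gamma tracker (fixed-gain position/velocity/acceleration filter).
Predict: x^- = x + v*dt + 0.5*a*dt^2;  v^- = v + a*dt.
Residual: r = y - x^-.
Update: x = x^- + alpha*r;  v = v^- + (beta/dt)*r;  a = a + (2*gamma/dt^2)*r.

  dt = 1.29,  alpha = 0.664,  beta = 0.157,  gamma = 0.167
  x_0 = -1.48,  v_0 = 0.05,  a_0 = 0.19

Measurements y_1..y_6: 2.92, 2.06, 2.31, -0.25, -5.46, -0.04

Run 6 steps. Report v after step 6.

step 1: x_pred=-1.2574  r=4.1774  x^+=1.5164  v^+=0.8035  a^+=1.0284
step 2: x_pred=3.4086  r=-1.3486  x^+=2.5131  v^+=1.9661  a^+=0.7578
step 3: x_pred=5.6799  r=-3.3699  x^+=3.4423  v^+=2.5334  a^+=0.0814
step 4: x_pred=6.7782  r=-7.0282  x^+=2.1115  v^+=1.7831  a^+=-1.3292
step 5: x_pred=3.3057  r=-8.7657  x^+=-2.5147  v^+=-0.9984  a^+=-3.0886
step 6: x_pred=-6.3726  r=6.3326  x^+=-2.1677  v^+=-4.2120  a^+=-1.8176

v_post = -4.2120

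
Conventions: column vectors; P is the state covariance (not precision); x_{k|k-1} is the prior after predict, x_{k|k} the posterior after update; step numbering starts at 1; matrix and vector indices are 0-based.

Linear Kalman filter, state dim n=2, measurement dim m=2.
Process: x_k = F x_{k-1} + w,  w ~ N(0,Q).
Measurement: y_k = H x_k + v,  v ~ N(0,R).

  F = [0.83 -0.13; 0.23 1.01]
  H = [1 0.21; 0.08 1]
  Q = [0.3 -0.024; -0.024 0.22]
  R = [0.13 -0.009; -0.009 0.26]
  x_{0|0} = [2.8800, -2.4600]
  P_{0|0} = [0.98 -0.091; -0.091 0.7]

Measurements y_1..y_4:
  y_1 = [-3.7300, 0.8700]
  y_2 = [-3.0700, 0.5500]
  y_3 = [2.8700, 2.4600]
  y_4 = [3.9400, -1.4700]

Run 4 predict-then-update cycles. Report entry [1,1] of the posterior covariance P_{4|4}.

step 1: x^-=[2.7102, -1.8222]  P^-=[1.0066 -0.0024; -0.0024 0.9436]  S=[1.1772 0.2673; 0.2673 1.2097]  K=[0.8843 -0.1308; -0.0113 0.7824]  nu=[-6.0575, 2.4754]  x^+=[-2.9705, 0.1832]  P^+=[0.1271 -0.0521; -0.0521 0.2077]
step 2: x^-=[-2.4893, -0.4982]  P^-=[0.4023 -0.0692; -0.0692 0.4144]  S=[0.5215 0.0399; 0.0399 0.6659]  K=[0.7512 -0.1005; -0.0128 0.6147]  nu=[-0.4761, 1.2474]  x^+=[-2.9723, 0.2747]  P^+=[0.1073 -0.0415; -0.0415 0.1633]
step 3: x^-=[-2.5027, -0.4062]  P^-=[0.3856 -0.0585; -0.0585 0.3730]  S=[0.5075 0.0407; 0.0407 0.6261]  K=[0.7430 -0.0925; -0.0081 0.5888]  nu=[5.4580, 3.0664]  x^+=[1.2694, 1.3548]  P^+=[0.1057 -0.0392; -0.0392 0.1563]
step 4: x^-=[0.8774, 1.6603]  P^-=[0.3839 -0.0560; -0.0560 0.3668]  S=[0.5065 0.0418; 0.0418 0.6203]  K=[0.7421 -0.0908; -0.0067 0.5846]  nu=[2.7139, -3.2005]  x^+=[3.1821, -0.2289]  P^+=[0.1054 -0.0387; -0.0387 0.1551]

P_post[1,1] = 0.1551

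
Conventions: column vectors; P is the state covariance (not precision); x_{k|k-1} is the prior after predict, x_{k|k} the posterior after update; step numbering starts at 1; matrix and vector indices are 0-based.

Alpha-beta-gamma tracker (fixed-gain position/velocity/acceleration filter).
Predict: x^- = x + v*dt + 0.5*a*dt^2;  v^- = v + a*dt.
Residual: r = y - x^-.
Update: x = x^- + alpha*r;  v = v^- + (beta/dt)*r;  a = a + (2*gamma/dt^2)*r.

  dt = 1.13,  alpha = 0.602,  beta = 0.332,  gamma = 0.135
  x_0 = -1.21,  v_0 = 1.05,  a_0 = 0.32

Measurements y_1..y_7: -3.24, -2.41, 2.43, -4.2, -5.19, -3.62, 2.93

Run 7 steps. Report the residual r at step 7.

step 1: x_pred=0.1808  r=-3.4208  x^+=-1.8785  v^+=0.4065  a^+=-0.4033
step 2: x_pred=-1.6766  r=-0.7334  x^+=-2.1181  v^+=-0.2647  a^+=-0.5584
step 3: x_pred=-2.7737  r=5.2037  x^+=0.3589  v^+=0.6332  a^+=0.5419
step 4: x_pred=1.4204  r=-5.6204  x^+=-1.9631  v^+=-0.4057  a^+=-0.6465
step 5: x_pred=-2.8343  r=-2.3557  x^+=-4.2524  v^+=-1.8284  a^+=-1.1446
step 6: x_pred=-7.0493  r=3.4293  x^+=-4.9849  v^+=-2.1143  a^+=-0.4195
step 7: x_pred=-7.6418  r=10.5718  x^+=-1.2776  v^+=0.5178  a^+=1.8159

resid = 10.5718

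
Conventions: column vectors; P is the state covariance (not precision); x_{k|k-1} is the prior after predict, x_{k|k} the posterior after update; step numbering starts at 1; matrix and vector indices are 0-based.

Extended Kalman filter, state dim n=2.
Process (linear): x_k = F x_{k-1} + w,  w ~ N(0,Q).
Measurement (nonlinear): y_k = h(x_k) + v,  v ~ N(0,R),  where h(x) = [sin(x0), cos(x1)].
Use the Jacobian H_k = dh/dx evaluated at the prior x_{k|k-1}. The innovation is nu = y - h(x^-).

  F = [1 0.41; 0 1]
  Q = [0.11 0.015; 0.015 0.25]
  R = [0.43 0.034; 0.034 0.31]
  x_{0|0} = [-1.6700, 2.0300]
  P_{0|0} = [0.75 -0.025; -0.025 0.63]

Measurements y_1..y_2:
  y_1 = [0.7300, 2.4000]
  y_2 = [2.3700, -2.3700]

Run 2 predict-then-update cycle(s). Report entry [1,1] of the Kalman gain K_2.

K[1,1] = 0.0022

step 1: x^-=[-0.8377, 2.0300]  P^-=[0.9454 0.2483; 0.2483 0.8800]  H_jac=[0.6692 0.0000; 0.0000 -0.8964]  S=[0.8533 -0.1149; -0.1149 1.0171]  K=[0.7229 -0.1371; 0.0916 -0.7652]  nu=[1.4731, 2.8432]  x^+=[-0.1627, -0.0107]  P^+=[0.4576 0.0200; 0.0200 0.2612]
step 2: x^-=[-0.1671, -0.0107]  P^-=[0.6279 0.1421; 0.1421 0.5112]  H_jac=[0.9861 0.0000; 0.0000 0.0107]  S=[1.0405 0.0355; 0.0355 0.3101]  K=[0.5972 -0.0635; 0.1346 0.0022]  nu=[2.5363, -3.3699]  x^+=[1.5615, 0.3234]  P^+=[0.2582 0.0588; 0.0588 0.4923]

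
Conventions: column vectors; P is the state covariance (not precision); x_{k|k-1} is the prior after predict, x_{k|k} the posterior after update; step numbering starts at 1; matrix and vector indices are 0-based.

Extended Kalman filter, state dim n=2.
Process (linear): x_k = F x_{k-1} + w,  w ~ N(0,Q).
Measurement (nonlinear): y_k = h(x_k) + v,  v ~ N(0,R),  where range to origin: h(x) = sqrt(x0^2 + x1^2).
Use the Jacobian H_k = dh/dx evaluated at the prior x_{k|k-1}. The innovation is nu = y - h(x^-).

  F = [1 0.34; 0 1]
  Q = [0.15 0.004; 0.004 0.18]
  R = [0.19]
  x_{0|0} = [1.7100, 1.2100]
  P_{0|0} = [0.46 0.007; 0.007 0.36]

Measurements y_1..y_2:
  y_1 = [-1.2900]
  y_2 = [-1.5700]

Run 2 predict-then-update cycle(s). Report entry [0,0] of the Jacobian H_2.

H_jac[0,0] = -0.8551

step 1: x^-=[2.1214, 1.2100]  P^-=[0.6564 0.1334; 0.1334 0.5400]  H_jac=[0.8686 0.4955]  S=[0.9326]  K=[0.6822; 0.4111]  nu=[-3.7322]  x^+=[-0.4247, -0.3244]  P^+=[0.2223 -0.1282; -0.1282 0.3824]
step 2: x^-=[-0.5350, -0.3244]  P^-=[0.3294 0.0058; 0.0058 0.5624]  H_jac=[-0.8551 -0.5184]  S=[0.5872]  K=[-0.4848; -0.5050]  nu=[-2.1957]  x^+=[0.5295, 0.7845]  P^+=[0.1914 -0.1379; -0.1379 0.4126]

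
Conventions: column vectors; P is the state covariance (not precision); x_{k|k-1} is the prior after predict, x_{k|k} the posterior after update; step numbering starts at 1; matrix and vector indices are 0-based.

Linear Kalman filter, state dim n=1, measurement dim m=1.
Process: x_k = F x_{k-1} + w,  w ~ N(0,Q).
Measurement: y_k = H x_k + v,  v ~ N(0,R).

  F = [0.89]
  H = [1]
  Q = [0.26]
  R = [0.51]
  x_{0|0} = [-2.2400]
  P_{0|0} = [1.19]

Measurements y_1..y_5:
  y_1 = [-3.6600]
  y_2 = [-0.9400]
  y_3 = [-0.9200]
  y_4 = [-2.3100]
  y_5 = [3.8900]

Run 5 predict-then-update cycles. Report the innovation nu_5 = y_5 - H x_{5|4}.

innov = [5.4017]

step 1: x^-=[-1.9936]  P^-=[1.2026]  S=[1.7126]  K=[0.7022]  nu=[-1.6664]  x^+=[-3.1638]  P^+=[0.3581]
step 2: x^-=[-2.8157]  P^-=[0.5437]  S=[1.0537]  K=[0.5160]  nu=[1.8757]  x^+=[-1.8479]  P^+=[0.2631]
step 3: x^-=[-1.6446]  P^-=[0.4684]  S=[0.9784]  K=[0.4788]  nu=[0.7246]  x^+=[-1.2977]  P^+=[0.2442]
step 4: x^-=[-1.1550]  P^-=[0.4534]  S=[0.9634]  K=[0.4706]  nu=[-1.1550]  x^+=[-1.6986]  P^+=[0.2400]
step 5: x^-=[-1.5117]  P^-=[0.4501]  S=[0.9601]  K=[0.4688]  nu=[5.4017]  x^+=[1.0207]  P^+=[0.2391]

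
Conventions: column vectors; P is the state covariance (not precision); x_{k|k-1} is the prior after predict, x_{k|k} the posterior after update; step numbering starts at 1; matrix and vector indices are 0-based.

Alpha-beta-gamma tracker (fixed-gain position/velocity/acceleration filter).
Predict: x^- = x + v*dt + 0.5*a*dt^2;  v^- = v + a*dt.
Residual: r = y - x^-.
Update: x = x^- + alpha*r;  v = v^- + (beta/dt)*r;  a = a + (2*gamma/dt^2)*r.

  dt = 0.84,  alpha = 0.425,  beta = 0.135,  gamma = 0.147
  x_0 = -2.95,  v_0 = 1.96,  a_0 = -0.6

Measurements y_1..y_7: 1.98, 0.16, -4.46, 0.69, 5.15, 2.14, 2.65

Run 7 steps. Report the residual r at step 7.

step 1: x_pred=-1.5153  r=3.4953  x^+=-0.0298  v^+=2.0177  a^+=0.8564
step 2: x_pred=1.9672  r=-1.8072  x^+=1.1992  v^+=2.4466  a^+=0.1033
step 3: x_pred=3.2908  r=-7.7508  x^+=-0.0033  v^+=1.2878  a^+=-3.1262
step 4: x_pred=-0.0245  r=0.7145  x^+=0.2792  v^+=-1.2234  a^+=-2.8285
step 5: x_pred=-1.7463  r=6.8963  x^+=1.1846  v^+=-2.4909  a^+=0.0450
step 6: x_pred=-0.8919  r=3.0319  x^+=0.3967  v^+=-1.9659  a^+=1.3083
step 7: x_pred=-0.7931  r=3.4431  x^+=0.6702  v^+=-0.3135  a^+=2.7429

resid = 3.4431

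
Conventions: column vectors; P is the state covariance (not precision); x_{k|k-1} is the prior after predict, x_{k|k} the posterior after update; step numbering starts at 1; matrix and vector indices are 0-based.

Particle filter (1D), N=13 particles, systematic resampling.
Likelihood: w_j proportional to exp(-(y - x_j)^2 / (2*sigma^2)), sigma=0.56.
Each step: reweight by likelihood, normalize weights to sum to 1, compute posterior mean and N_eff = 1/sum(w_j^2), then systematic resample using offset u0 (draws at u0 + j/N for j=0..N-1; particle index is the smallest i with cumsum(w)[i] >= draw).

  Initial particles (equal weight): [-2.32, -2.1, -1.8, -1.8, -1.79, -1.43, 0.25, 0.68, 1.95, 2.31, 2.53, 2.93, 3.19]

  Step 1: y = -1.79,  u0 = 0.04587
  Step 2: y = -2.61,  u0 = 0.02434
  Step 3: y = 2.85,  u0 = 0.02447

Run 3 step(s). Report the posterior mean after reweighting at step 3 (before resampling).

step 1: w=[0.1203, 0.1615, 0.1882, 0.1882, 0.1883, 0.1531, 0.0002, 0.0000, 0.0000, 0.0000, 0.0000, 0.0000, 0.0000]  mean=-1.8519  Neff=5.8707  idx=[0, 1, 1, 1, 2, 2, 3, 3, 4, 4, 4, 5, 5]
step 2: w=[0.1588, 0.1200, 0.1200, 0.1200, 0.0638, 0.0638, 0.0638, 0.0638, 0.0622, 0.0622, 0.0622, 0.0197, 0.0197]  mean=-1.9741  Neff=10.3010  idx=[0, 0, 1, 1, 2, 3, 3, 4, 5, 7, 8, 9, 10]
step 3: w=[0.0000, 0.0000, 0.0016, 0.0016, 0.0016, 0.0016, 0.0016, 0.1531, 0.1531, 0.1531, 0.1776, 0.1776, 0.1776]  mean=-1.7970  Neff=6.0617  idx=[7, 7, 8, 8, 9, 9, 10, 10, 10, 11, 11, 12, 12]

post_mean = -1.7970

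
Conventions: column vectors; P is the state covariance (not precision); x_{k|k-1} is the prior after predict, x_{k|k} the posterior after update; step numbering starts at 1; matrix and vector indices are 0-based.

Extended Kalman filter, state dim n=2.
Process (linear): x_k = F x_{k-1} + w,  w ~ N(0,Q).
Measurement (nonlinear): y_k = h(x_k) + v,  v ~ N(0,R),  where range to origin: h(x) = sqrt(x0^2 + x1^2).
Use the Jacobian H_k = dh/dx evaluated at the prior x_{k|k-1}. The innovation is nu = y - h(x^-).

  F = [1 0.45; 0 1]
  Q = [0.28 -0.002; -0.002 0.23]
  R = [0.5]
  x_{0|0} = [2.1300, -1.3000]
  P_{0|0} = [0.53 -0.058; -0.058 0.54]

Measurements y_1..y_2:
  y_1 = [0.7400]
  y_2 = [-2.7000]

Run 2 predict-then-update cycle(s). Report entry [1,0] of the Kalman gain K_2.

step 1: x^-=[1.5450, -1.3000]  P^-=[0.8672 0.1830; 0.1830 0.7700]  H_jac=[0.7652 -0.6438]  S=[1.1466]  K=[0.4759; -0.3102]  nu=[-1.2792]  x^+=[0.9362, -0.9031]  P^+=[0.6074 0.3523; 0.3523 0.6596]
step 2: x^-=[0.5298, -0.9031]  P^-=[1.3381 0.6471; 0.6471 0.8896]  H_jac=[0.5060 -0.8625]  S=[0.9396]  K=[0.1265; -0.4682]  nu=[-3.7471]  x^+=[0.0558, 0.8512]  P^+=[1.3230 0.7028; 0.7028 0.6837]

K[1,0] = -0.4682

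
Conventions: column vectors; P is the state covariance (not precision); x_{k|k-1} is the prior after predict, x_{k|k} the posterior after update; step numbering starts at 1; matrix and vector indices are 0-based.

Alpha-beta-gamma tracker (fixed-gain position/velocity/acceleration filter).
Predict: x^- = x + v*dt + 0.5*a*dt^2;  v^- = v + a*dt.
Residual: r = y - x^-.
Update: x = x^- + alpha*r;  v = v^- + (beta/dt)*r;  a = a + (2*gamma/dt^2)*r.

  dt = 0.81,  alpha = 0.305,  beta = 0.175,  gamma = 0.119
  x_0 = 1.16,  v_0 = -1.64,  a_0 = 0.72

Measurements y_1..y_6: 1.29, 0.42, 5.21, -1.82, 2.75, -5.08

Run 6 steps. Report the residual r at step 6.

resid = -11.7557

step 1: x_pred=0.0678  r=1.2222  x^+=0.4406  v^+=-0.7927  a^+=1.1634
step 2: x_pred=0.1801  r=0.2399  x^+=0.2533  v^+=0.2014  a^+=1.2504
step 3: x_pred=0.8266  r=4.3834  x^+=2.1635  v^+=2.1613  a^+=2.8405
step 4: x_pred=4.8460  r=-6.6660  x^+=2.8128  v^+=3.0219  a^+=0.4224
step 5: x_pred=5.3991  r=-2.6491  x^+=4.5911  v^+=2.7917  a^+=-0.5386
step 6: x_pred=6.6757  r=-11.7557  x^+=3.0902  v^+=-0.1844  a^+=-4.8029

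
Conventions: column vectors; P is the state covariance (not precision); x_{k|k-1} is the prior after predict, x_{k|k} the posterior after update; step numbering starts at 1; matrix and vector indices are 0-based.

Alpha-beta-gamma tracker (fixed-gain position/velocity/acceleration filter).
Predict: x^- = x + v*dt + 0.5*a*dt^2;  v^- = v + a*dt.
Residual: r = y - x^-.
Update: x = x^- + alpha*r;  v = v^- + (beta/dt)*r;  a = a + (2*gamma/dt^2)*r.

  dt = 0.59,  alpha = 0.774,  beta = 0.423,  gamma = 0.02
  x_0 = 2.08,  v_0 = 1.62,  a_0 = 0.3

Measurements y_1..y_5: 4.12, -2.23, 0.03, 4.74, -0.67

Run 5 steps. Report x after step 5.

step 1: x_pred=3.0880  r=1.0320  x^+=3.8868  v^+=2.5369  a^+=0.4186
step 2: x_pred=5.4564  r=-7.6864  x^+=-0.4929  v^+=-2.7269  a^+=-0.4647
step 3: x_pred=-2.1826  r=2.2126  x^+=-0.4701  v^+=-1.4147  a^+=-0.2104
step 4: x_pred=-1.3414  r=6.0814  x^+=3.3656  v^+=2.8212  a^+=0.4884
step 5: x_pred=5.1151  r=-5.7851  x^+=0.6374  v^+=-1.0383  a^+=-0.1764

x_post = 0.6374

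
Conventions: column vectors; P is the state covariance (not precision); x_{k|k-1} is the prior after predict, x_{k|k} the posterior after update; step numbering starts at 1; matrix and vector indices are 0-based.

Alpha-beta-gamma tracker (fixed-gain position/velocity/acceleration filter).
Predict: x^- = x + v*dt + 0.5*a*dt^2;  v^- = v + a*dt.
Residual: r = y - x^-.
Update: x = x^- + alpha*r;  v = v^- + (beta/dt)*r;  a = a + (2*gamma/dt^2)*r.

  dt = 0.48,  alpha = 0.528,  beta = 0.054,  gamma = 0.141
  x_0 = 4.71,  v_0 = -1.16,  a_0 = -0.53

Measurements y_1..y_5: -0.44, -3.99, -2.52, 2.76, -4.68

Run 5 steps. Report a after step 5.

step 1: x_pred=4.0921  r=-4.5321  x^+=1.6992  v^+=-1.9243  a^+=-6.0772
step 2: x_pred=0.0754  r=-4.0654  x^+=-2.0711  v^+=-5.2987  a^+=-11.0531
step 3: x_pred=-5.8878  r=3.3678  x^+=-4.1096  v^+=-10.2253  a^+=-6.9310
step 4: x_pred=-9.8162  r=12.5762  x^+=-3.1760  v^+=-12.1373  a^+=8.4617
step 5: x_pred=-8.0271  r=3.3471  x^+=-6.2598  v^+=-7.6992  a^+=12.5584

a_post = 12.5584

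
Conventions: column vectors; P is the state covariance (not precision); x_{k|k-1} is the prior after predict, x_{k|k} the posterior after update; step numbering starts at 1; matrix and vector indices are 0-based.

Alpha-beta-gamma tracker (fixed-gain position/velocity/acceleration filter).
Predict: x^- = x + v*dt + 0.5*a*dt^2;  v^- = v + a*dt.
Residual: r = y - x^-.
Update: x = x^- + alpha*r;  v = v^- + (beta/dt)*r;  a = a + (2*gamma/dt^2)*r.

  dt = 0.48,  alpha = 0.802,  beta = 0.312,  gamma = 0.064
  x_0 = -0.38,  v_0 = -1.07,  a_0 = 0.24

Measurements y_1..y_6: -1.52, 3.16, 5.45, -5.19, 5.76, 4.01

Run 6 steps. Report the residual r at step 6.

step 1: x_pred=-0.8660  r=-0.6540  x^+=-1.3905  v^+=-1.3799  a^+=-0.1234
step 2: x_pred=-2.0671  r=5.2271  x^+=2.1250  v^+=1.9585  a^+=2.7806
step 3: x_pred=3.3854  r=2.0646  x^+=5.0412  v^+=4.6351  a^+=3.9276
step 4: x_pred=7.7185  r=-12.9085  x^+=-2.6341  v^+=-1.8702  a^+=-3.2438
step 5: x_pred=-3.9055  r=9.6655  x^+=3.8462  v^+=2.8553  a^+=2.1259
step 6: x_pred=5.4617  r=-1.4517  x^+=4.2974  v^+=2.9322  a^+=1.3194

resid = -1.4517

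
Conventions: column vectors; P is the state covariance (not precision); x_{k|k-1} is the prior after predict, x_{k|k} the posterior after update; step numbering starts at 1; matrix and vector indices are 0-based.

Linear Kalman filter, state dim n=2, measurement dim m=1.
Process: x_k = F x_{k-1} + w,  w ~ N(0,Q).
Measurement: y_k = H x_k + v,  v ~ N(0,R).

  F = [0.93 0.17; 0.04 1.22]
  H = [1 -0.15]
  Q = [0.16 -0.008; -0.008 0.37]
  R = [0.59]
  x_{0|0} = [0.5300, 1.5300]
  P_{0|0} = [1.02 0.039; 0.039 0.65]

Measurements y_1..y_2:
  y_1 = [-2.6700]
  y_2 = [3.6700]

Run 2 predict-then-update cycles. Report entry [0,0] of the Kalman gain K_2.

step 1: x^-=[0.7530, 1.8878]  P^-=[1.0733 0.2093; 0.2093 1.3429]  S=[1.6307]  K=[0.6389; 0.0048]  nu=[-3.1398]  x^+=[-1.2531, 1.8727]  P^+=[0.4076 0.2043; 0.2043 1.3429]
step 2: x^-=[-0.8470, 2.2346]  P^-=[0.6159 0.5188; 0.5188 2.3893]  S=[1.1040]  K=[0.4874; 0.1453]  nu=[4.8522]  x^+=[1.5179, 2.9396]  P^+=[0.3537 0.4406; 0.4406 2.3660]

K[0,0] = 0.4874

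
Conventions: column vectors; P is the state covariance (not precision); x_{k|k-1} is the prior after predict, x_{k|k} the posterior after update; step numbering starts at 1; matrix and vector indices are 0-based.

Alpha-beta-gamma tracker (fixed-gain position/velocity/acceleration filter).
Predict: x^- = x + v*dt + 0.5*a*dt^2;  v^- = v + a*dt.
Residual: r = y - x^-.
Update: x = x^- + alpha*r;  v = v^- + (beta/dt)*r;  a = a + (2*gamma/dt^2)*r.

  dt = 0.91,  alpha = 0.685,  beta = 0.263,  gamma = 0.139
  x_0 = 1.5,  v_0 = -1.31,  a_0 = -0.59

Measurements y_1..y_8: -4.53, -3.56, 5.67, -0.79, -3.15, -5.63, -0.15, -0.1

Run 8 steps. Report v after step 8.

v_post = 0.2813

step 1: x_pred=0.0636  r=-4.5936  x^+=-3.0830  v^+=-3.1745  a^+=-2.1321
step 2: x_pred=-6.8546  r=3.2946  x^+=-4.5978  v^+=-4.1625  a^+=-1.0261
step 3: x_pred=-8.8106  r=14.4806  x^+=1.1086  v^+=-0.9112  a^+=3.8352
step 4: x_pred=1.8673  r=-2.6573  x^+=0.0471  v^+=1.8108  a^+=2.9431
step 5: x_pred=2.9134  r=-6.0634  x^+=-1.2400  v^+=2.7366  a^+=0.9075
step 6: x_pred=1.6260  r=-7.2560  x^+=-3.3444  v^+=1.4653  a^+=-1.5284
step 7: x_pred=-2.6437  r=2.4937  x^+=-0.9355  v^+=0.7952  a^+=-0.6912
step 8: x_pred=-0.4981  r=0.3981  x^+=-0.2254  v^+=0.2813  a^+=-0.5576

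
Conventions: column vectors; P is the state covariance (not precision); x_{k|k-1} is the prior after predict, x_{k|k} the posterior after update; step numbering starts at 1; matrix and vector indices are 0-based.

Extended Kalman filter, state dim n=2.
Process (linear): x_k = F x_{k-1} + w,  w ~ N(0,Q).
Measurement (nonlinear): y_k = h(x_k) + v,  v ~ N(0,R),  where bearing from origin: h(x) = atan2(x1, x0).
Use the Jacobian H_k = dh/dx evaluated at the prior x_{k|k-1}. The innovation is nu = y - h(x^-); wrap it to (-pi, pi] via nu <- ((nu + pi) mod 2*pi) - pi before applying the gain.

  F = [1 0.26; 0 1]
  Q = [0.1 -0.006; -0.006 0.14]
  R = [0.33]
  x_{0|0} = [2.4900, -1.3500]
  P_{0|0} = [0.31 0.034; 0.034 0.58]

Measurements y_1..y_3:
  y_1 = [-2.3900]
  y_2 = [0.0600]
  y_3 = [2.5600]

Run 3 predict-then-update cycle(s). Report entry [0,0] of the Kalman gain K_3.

K[0,0] = 0.6262

step 1: x^-=[2.1390, -1.3500]  P^-=[0.4669 0.1788; 0.1788 0.7200]  H_jac=[0.2110 0.3343]  S=[0.4565]  K=[0.3468; 0.6100]  nu=[-1.8270]  x^+=[1.5055, -2.4644]  P^+=[0.4120 0.0822; 0.0822 0.5502]
step 2: x^-=[0.8647, -2.4644]  P^-=[0.5920 0.2193; 0.2193 0.6902]  H_jac=[0.3613 0.1268]  S=[0.4384]  K=[0.5512; 0.3802]  nu=[1.2933]  x^+=[1.5776, -1.9726]  P^+=[0.4587 0.1274; 0.1274 0.6268]
step 3: x^-=[1.0647, -1.9726]  P^-=[0.6674 0.2843; 0.2843 0.7668]  H_jac=[0.3926 0.2119]  S=[0.5146]  K=[0.6262; 0.5327]  nu=[-2.6473]  x^+=[-0.5931, -3.3827]  P^+=[0.4656 0.1127; 0.1127 0.6208]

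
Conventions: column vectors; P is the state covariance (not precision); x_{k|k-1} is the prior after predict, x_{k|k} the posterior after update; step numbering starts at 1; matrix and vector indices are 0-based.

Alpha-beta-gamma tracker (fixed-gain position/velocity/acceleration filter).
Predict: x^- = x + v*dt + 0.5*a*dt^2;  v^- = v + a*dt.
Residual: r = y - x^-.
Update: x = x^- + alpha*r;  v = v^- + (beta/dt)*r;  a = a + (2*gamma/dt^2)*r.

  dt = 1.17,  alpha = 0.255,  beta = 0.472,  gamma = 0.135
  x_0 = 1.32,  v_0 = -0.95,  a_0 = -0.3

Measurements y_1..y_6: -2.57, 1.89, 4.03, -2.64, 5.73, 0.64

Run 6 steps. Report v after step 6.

step 1: x_pred=0.0032  r=-2.5732  x^+=-0.6530  v^+=-2.3391  a^+=-0.8075
step 2: x_pred=-3.9424  r=5.8324  x^+=-2.4551  v^+=-0.9310  a^+=0.3428
step 3: x_pred=-3.3097  r=7.3397  x^+=-1.4381  v^+=2.4311  a^+=1.7905
step 4: x_pred=2.6319  r=-5.2719  x^+=1.2875  v^+=2.3993  a^+=0.7507
step 5: x_pred=4.6085  r=1.1215  x^+=4.8945  v^+=3.7300  a^+=0.9719
step 6: x_pred=9.9239  r=-9.2839  x^+=7.5565  v^+=1.1219  a^+=-0.8592

v_post = 1.1219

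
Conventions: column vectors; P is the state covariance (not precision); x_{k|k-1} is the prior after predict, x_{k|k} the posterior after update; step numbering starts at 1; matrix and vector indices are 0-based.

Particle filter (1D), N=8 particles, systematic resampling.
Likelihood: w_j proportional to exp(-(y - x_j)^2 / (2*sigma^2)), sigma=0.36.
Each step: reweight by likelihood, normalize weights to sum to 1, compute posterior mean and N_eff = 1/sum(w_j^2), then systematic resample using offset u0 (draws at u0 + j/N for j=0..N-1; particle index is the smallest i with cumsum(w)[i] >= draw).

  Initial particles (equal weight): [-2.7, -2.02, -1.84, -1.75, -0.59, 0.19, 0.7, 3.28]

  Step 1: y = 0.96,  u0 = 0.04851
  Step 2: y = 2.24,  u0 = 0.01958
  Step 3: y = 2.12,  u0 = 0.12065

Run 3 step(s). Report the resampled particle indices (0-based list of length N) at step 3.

resampled_idx = [0, 1, 2, 3, 4, 5, 6, 7]

step 1: w=[0.0000, 0.0000, 0.0000, 0.0000, 0.0001, 0.1164, 0.8835, 0.0000]  mean=0.6405  Neff=1.2593  idx=[5, 6, 6, 6, 6, 6, 6, 6]
step 2: w=[0.0001, 0.1428, 0.1428, 0.1428, 0.1428, 0.1428, 0.1428, 0.1428]  mean=0.6999  Neff=7.0017  idx=[1, 2, 2, 3, 4, 5, 6, 7]
step 3: w=[0.1250, 0.1250, 0.1250, 0.1250, 0.1250, 0.1250, 0.1250, 0.1250]  mean=0.7000  Neff=8.0000  idx=[0, 1, 2, 3, 4, 5, 6, 7]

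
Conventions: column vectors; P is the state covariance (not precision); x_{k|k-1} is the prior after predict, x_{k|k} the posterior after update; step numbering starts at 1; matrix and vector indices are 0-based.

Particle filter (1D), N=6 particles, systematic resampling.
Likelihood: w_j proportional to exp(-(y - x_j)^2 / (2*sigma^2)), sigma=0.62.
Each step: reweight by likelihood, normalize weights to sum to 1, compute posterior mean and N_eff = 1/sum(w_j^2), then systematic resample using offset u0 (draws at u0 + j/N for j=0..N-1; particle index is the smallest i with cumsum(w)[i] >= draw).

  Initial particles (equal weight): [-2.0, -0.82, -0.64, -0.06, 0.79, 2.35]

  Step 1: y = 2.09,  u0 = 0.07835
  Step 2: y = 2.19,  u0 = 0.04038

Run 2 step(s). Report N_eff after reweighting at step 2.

step 1: w=[0.0000, 0.0000, 0.0001, 0.0024, 0.1078, 0.8897]  mean=2.1758  Neff=1.2450  idx=[4, 5, 5, 5, 5, 5]
step 2: w=[0.0159, 0.1968, 0.1968, 0.1968, 0.1968, 0.1968]  mean=2.3252  Neff=5.1561  idx=[1, 1, 2, 3, 4, 5]

N_eff = 5.1561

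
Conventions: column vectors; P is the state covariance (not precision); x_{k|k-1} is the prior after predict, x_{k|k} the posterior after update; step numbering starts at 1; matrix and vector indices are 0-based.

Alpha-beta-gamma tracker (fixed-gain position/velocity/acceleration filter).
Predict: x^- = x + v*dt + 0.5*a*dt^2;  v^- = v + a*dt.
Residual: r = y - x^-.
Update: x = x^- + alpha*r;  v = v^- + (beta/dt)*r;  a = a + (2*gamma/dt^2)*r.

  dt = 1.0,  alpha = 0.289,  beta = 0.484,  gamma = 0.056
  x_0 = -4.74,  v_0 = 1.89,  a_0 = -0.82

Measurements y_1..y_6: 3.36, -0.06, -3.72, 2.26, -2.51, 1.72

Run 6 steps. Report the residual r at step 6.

step 1: x_pred=-3.2600  r=6.6200  x^+=-1.3468  v^+=4.2741  a^+=-0.0786
step 2: x_pred=2.8880  r=-2.9480  x^+=2.0360  v^+=2.7687  a^+=-0.4087
step 3: x_pred=4.6003  r=-8.3203  x^+=2.1958  v^+=-1.6671  a^+=-1.3406
step 4: x_pred=-0.1416  r=2.4016  x^+=0.5524  v^+=-1.8453  a^+=-1.0716
step 5: x_pred=-1.8287  r=-0.6813  x^+=-2.0256  v^+=-3.2467  a^+=-1.1479
step 6: x_pred=-5.8462  r=7.5662  x^+=-3.6596  v^+=-0.7326  a^+=-0.3005

resid = 7.5662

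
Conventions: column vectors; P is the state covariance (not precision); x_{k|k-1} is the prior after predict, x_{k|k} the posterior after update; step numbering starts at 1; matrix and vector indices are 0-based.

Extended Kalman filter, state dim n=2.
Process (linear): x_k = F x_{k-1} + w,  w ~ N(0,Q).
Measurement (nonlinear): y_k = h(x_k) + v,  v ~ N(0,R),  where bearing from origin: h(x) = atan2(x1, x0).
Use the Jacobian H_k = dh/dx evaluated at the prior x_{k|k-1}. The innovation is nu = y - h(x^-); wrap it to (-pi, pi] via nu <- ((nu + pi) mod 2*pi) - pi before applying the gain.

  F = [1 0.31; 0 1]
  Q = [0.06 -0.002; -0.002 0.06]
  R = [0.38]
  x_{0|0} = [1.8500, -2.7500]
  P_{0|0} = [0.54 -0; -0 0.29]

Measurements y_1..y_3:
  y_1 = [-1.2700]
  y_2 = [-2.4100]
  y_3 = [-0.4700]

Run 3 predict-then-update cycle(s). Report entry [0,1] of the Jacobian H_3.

H_jac[0,1] = -0.1252

step 1: x^-=[0.9975, -2.7500]  P^-=[0.6279 0.0879; 0.0879 0.3500]  H_jac=[0.3214 0.1166]  S=[0.4562]  K=[0.4648; 0.1514]  nu=[-0.0472]  x^+=[0.9756, -2.7571]  P^+=[0.5293 0.0558; 0.0558 0.3395]
step 2: x^-=[0.1209, -2.7571]  P^-=[0.6566 0.1591; 0.1591 0.3995]  H_jac=[0.3620 0.0159]  S=[0.4680]  K=[0.5133; 0.1366]  nu=[-0.8830]  x^+=[-0.3324, -2.8778]  P^+=[0.5333 0.1263; 0.1263 0.3908]
step 3: x^-=[-1.2245, -2.8778]  P^-=[0.7091 0.2454; 0.2454 0.4508]  H_jac=[0.2942 -0.1252]  S=[0.4304]  K=[0.4134; 0.0366]  nu=[1.5031]  x^+=[-0.6031, -2.8227]  P^+=[0.6356 0.2389; 0.2389 0.4502]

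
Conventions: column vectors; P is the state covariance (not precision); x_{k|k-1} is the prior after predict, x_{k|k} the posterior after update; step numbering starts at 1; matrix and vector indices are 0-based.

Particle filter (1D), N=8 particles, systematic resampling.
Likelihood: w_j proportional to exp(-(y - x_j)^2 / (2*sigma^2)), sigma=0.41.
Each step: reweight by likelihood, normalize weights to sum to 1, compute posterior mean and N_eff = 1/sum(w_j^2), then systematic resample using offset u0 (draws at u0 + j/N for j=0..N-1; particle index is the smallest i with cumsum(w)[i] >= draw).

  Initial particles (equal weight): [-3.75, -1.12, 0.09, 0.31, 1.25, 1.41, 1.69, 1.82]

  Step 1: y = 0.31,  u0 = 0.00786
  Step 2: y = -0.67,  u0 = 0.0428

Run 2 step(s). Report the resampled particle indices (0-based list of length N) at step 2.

step 1: w=[0.0000, 0.0012, 0.4390, 0.5070, 0.0366, 0.0139, 0.0018, 0.0006]  mean=0.2647  Neff=2.2156  idx=[2, 2, 2, 2, 3, 3, 3, 3]
step 2: w=[0.1894, 0.1894, 0.1894, 0.1894, 0.0606, 0.0606, 0.0606, 0.0606]  mean=0.1434  Neff=6.3238  idx=[0, 0, 1, 2, 2, 3, 4, 6]

resampled_idx = [0, 0, 1, 2, 2, 3, 4, 6]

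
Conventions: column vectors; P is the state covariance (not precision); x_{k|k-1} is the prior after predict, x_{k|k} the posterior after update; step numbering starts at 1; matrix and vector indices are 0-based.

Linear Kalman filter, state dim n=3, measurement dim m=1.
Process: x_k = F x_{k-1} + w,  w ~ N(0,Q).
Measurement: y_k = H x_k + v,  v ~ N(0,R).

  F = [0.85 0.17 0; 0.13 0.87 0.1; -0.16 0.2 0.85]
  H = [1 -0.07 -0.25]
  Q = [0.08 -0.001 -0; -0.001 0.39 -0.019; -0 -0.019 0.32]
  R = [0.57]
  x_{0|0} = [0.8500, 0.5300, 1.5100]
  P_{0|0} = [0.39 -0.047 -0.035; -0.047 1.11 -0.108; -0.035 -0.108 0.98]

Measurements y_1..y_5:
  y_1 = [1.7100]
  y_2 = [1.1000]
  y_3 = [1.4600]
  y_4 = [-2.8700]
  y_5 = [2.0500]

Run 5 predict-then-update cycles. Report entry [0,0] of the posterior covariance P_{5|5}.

step 1: x^-=[0.8126, 0.7226, 1.2535]  P^-=[0.3803 0.1657 -0.0629; 0.1657 1.2162 0.1693; -0.0629 0.1693 1.0582]  S=[1.0366]  K=[0.3708; 0.0368; -0.3274]  nu=[1.2614]  x^+=[1.2804, 0.7691, 0.8406]  P^+=[0.2377 0.1515 0.0629; 0.1515 1.2148 0.1818; 0.0629 0.1818 0.9472]
step 2: x^-=[1.2191, 0.9196, 0.6635]  P^-=[0.3306 0.3288 0.1023; 0.3288 1.3905 0.3948; 0.1023 0.3948 1.0940]  S=[0.8925]  K=[0.3160; 0.1487; -0.2228]  nu=[0.1112]  x^+=[1.2542, 0.9361, 0.6387]  P^+=[0.2415 0.2868 0.1652; 0.2868 1.3708 0.4244; 0.1652 0.4244 1.0497]
step 3: x^-=[1.2252, 1.0414, 0.5294]  P^-=[0.3770 0.4681 0.2354; 0.4681 1.5851 0.6092; 0.2354 0.6092 1.2205]  S=[0.8691]  K=[0.3284; 0.2357; -0.1293]  nu=[0.4401]  x^+=[1.3697, 1.1451, 0.4726]  P^+=[0.2833 0.4009 0.2723; 0.4009 1.5369 0.6357; 0.2723 0.6357 1.2059]
step 4: x^-=[1.3589, 1.2215, 0.4115]  P^-=[0.4449 0.5968 0.3595; 0.5968 1.7785 0.8082; 0.3595 0.8082 1.3764]  S=[0.8746]  K=[0.3582; 0.3091; -0.0470]  nu=[-4.0405]  x^+=[-0.0883, -0.0272, 0.6016]  P^+=[0.3327 0.5000 0.3743; 0.5000 1.6949 0.8209; 0.3743 0.8209 1.3745]
step 5: x^-=[-0.0797, 0.0250, 0.5200]  P^-=[0.5139 0.7130 0.4728; 0.7130 1.9579 0.9881; 0.4728 0.9881 1.5347]  S=[0.8878]  K=[0.3895; 0.3706; 0.0225]  nu=[2.2614]  x^+=[0.8011, 0.8630, 0.5709]  P^+=[0.3792 0.5849 0.4650; 0.5849 1.8360 0.9807; 0.4650 0.9807 1.5342]

P_post[0,0] = 0.3792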